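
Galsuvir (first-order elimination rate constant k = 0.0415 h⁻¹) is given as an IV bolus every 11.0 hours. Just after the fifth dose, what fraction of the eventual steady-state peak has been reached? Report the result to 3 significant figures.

0.898

f_n = 1 − e^(−nkτ) = 1 − e^(−5 × 0.04150 × 11.0) = 1 − e^(−2.283) = 1 − 0.1020 ≈ 0.898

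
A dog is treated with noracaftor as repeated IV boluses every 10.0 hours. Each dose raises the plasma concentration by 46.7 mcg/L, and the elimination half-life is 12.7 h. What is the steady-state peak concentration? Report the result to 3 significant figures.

k = ln 2 / 12.7 = 0.05458 h⁻¹
Fraction remaining after one interval: e^(−kτ) = e^(−0.05458 × 10.0) = 0.5794
R = 1 / (1 − 0.5794) = 2.377
Css,max = 46.7 × 2.377 ≈ 111 mcg/L

111 mcg/L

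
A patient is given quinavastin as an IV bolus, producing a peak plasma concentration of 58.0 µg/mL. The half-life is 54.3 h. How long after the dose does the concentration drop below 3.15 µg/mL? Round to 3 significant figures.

228 hours

k = ln 2 / 54.3 = 0.01277 h⁻¹
C(t) = C₀ e^(−kt)  ⇒  t = ln(C₀/C) / k
t = ln(58.0/3.15) / 0.01277 = 2.913 / 0.01277 ≈ 228 hours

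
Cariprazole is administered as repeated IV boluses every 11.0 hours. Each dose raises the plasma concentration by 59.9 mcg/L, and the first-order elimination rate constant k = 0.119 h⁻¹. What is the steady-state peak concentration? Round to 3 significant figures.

Fraction remaining after one interval: e^(−kτ) = e^(−0.1190 × 11.0) = 0.2701
R = 1 / (1 − 0.2701) = 1.370
Css,max = 59.9 × 1.370 ≈ 82.1 mcg/L

82.1 mcg/L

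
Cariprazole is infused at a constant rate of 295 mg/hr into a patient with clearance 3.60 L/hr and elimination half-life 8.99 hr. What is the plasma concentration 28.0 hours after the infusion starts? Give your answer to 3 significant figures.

Css = rate / CL = 295 / 3.60 = 81.94 mg/L
k = ln 2 / 8.99 = 0.07710 hr⁻¹
C(t) = Css (1 − e^(−kt)) = 81.94 × (1 − e^(−2.159)) = 81.94 × 0.8845 ≈ 72.5 mg/L

72.5 mg/L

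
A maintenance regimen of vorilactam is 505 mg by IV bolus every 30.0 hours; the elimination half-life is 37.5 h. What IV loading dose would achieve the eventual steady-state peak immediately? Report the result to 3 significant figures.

1190 mg

k = ln 2 / 37.5 = 0.01848 h⁻¹
Accumulation ratio R = 1 / (1 − e^(−kτ)) = 1 / (1 − e^(−0.01848×30.0)) = 1 / (1 − 0.5743) = 2.349
Loading dose = maintenance dose × R = 505 × 2.349 ≈ 1190 mg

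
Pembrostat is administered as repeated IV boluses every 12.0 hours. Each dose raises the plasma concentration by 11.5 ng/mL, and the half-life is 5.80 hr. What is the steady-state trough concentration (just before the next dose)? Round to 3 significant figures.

k = ln 2 / 5.80 = 0.1195 hr⁻¹
Fraction remaining after one interval: e^(−kτ) = e^(−0.1195 × 12.0) = 0.2383
R = 1 / (1 − 0.2383) = 1.313
Css,max = 11.5 × 1.313 = 15.10 ng/mL
Css,min = Css,max × e^(−kτ) = 15.10 × 0.2383 ≈ 3.60 ng/mL

3.60 ng/mL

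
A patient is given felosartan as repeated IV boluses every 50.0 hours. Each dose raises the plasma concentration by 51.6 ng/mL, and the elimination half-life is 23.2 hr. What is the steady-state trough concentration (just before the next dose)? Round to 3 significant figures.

k = ln 2 / 23.2 = 0.02988 hr⁻¹
Fraction remaining after one interval: e^(−kτ) = e^(−0.02988 × 50.0) = 0.2245
R = 1 / (1 − 0.2245) = 1.290
Css,max = 51.6 × 1.290 = 66.54 ng/mL
Css,min = Css,max × e^(−kτ) = 66.54 × 0.2245 ≈ 14.9 ng/mL

14.9 ng/mL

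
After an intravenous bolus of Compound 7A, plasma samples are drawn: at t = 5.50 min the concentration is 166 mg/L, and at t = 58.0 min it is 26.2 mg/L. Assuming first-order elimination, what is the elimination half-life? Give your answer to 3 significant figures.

19.7 minutes

k = ln(C₁/C₂) / (t₂ − t₁) = ln(166/26.2) / (58.0 − 5.50)
  = 1.846 / 52.50 = 0.03517 min⁻¹
t½ = ln 2 / k = ln 2 / 0.03517 ≈ 19.7 minutes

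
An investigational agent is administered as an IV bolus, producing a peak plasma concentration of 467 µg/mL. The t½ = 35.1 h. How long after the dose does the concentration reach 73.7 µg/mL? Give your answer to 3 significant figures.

93.5 hours

k = ln 2 / 35.1 = 0.01975 h⁻¹
C(t) = C₀ e^(−kt)  ⇒  t = ln(C₀/C) / k
t = ln(467/73.7) / 0.01975 = 1.846 / 0.01975 ≈ 93.5 hours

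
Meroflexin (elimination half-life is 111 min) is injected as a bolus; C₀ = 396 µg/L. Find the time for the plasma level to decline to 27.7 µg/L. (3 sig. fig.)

426 minutes

k = ln 2 / 111 = 0.006245 min⁻¹
C(t) = C₀ e^(−kt)  ⇒  t = ln(C₀/C) / k
t = ln(396/27.7) / 0.006245 = 2.660 / 0.006245 ≈ 426 minutes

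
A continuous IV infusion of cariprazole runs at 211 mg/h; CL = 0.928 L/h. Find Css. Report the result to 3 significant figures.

Css = infusion rate / CL = 211 / 0.928 ≈ 227 mg/L

227 mg/L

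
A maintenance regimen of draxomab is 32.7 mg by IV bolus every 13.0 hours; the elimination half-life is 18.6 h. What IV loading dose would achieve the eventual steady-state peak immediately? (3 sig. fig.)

k = ln 2 / 18.6 = 0.03727 h⁻¹
Accumulation ratio R = 1 / (1 − e^(−kτ)) = 1 / (1 − e^(−0.03727×13.0)) = 1 / (1 − 0.6160) = 2.604
Loading dose = maintenance dose × R = 32.7 × 2.604 ≈ 85.2 mg

85.2 mg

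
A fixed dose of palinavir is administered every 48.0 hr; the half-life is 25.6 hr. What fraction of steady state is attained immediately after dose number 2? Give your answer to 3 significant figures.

k = ln 2 / 25.6 = 0.02708 hr⁻¹
f_n = 1 − e^(−nkτ) = 1 − e^(−2 × 0.02708 × 48.0) = 1 − e^(−2.599) = 1 − 0.07433 ≈ 0.926

0.926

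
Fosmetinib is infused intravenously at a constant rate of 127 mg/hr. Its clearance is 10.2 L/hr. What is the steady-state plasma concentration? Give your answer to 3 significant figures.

Css = infusion rate / CL = 127 / 10.2 ≈ 12.5 µg/mL

12.5 µg/mL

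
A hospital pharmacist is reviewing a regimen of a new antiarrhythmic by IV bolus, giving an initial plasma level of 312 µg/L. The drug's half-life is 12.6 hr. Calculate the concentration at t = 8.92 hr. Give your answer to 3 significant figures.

k = ln 2 / 12.6 = 0.05501 hr⁻¹
8.92 hr is 0.7079 half-lives, so C = 312 × (1/2)^0.7079 = 312 × 0.6122 ≈ 191 µg/L

191 µg/L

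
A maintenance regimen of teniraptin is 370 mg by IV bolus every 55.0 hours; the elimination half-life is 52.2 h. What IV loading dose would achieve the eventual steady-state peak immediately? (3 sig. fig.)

k = ln 2 / 52.2 = 0.01328 h⁻¹
Accumulation ratio R = 1 / (1 − e^(−kτ)) = 1 / (1 − e^(−0.01328×55.0)) = 1 / (1 − 0.4818) = 1.930
Loading dose = maintenance dose × R = 370 × 1.930 ≈ 714 mg

714 mg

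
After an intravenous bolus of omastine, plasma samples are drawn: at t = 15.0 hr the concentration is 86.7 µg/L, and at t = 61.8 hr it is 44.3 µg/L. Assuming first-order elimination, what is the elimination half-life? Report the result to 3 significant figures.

k = ln(C₁/C₂) / (t₂ − t₁) = ln(86.7/44.3) / (61.8 − 15.0)
  = 0.6715 / 46.80 = 0.01435 hr⁻¹
t½ = ln 2 / k = ln 2 / 0.01435 ≈ 48.3 hours

48.3 hours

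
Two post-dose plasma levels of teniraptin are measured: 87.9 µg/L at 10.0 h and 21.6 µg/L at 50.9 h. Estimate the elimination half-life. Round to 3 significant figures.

20.2 hours

k = ln(C₁/C₂) / (t₂ − t₁) = ln(87.9/21.6) / (50.9 − 10.0)
  = 1.404 / 40.90 = 0.03432 h⁻¹
t½ = ln 2 / k = ln 2 / 0.03432 ≈ 20.2 hours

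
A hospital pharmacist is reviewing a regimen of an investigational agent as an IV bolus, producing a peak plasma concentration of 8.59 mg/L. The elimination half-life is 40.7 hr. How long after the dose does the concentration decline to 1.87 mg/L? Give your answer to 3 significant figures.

k = ln 2 / 40.7 = 0.01703 hr⁻¹
C(t) = C₀ e^(−kt)  ⇒  t = ln(C₀/C) / k
t = ln(8.59/1.87) / 0.01703 = 1.525 / 0.01703 ≈ 89.5 hours

89.5 hours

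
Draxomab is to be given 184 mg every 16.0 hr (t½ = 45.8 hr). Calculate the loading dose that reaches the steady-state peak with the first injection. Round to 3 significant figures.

856 mg

k = ln 2 / 45.8 = 0.01513 hr⁻¹
Accumulation ratio R = 1 / (1 − e^(−kτ)) = 1 / (1 − e^(−0.01513×16.0)) = 1 / (1 − 0.7849) = 4.650
Loading dose = maintenance dose × R = 184 × 4.650 ≈ 856 mg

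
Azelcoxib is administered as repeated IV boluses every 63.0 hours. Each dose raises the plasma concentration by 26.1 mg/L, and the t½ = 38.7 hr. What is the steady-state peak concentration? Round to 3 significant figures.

k = ln 2 / 38.7 = 0.01791 hr⁻¹
Fraction remaining after one interval: e^(−kτ) = e^(−0.01791 × 63.0) = 0.3236
R = 1 / (1 − 0.3236) = 1.478
Css,max = 26.1 × 1.478 ≈ 38.6 mg/L

38.6 mg/L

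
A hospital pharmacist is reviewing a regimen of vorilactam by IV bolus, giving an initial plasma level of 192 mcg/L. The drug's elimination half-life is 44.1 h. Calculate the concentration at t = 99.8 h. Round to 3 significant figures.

40.0 mcg/L

k = ln 2 / 44.1 = 0.01572 h⁻¹
99.8 h is 2.263 half-lives, so C = 192 × (1/2)^2.263 = 192 × 0.2083 ≈ 40.0 mcg/L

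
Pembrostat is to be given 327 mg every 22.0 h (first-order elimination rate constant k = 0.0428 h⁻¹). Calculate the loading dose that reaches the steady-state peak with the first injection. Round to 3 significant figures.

Accumulation ratio R = 1 / (1 − e^(−kτ)) = 1 / (1 − e^(−0.04280×22.0)) = 1 / (1 − 0.3900) = 1.639
Loading dose = maintenance dose × R = 327 × 1.639 ≈ 536 mg

536 mg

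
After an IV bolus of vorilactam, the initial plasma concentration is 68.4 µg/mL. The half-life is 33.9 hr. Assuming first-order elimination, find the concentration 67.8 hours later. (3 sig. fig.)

k = ln 2 / 33.9 = 0.02045 hr⁻¹
C(t) = C₀ e^(−kt) = 68.4 × e^(−0.02045 × 67.8) = 68.4 × e^(−1.386) = 68.4 × 0.2500 ≈ 17.1 µg/mL

17.1 µg/mL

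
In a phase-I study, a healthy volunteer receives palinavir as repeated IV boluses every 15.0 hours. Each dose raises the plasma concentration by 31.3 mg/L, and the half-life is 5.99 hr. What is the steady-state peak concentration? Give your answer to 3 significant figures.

38.0 mg/L

k = ln 2 / 5.99 = 0.1157 hr⁻¹
Fraction remaining after one interval: e^(−kτ) = e^(−0.1157 × 15.0) = 0.1763
R = 1 / (1 − 0.1763) = 1.214
Css,max = 31.3 × 1.214 ≈ 38.0 mg/L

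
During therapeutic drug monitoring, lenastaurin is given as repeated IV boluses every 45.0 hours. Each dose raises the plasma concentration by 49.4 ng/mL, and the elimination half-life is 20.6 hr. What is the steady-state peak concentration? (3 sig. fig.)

63.3 ng/mL

k = ln 2 / 20.6 = 0.03365 hr⁻¹
Fraction remaining after one interval: e^(−kτ) = e^(−0.03365 × 45.0) = 0.2200
R = 1 / (1 − 0.2200) = 1.282
Css,max = 49.4 × 1.282 ≈ 63.3 ng/mL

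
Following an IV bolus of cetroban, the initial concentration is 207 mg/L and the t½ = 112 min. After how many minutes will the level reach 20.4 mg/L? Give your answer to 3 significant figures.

374 minutes

k = ln 2 / 112 = 0.006189 min⁻¹
C(t) = C₀ e^(−kt)  ⇒  t = ln(C₀/C) / k
t = ln(207/20.4) / 0.006189 = 2.317 / 0.006189 ≈ 374 minutes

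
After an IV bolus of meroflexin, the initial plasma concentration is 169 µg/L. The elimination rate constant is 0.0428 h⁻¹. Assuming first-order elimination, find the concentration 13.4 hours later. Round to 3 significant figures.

C(t) = C₀ e^(−kt) = 169 × e^(−0.04280 × 13.4) = 169 × e^(−0.5735) = 169 × 0.5635 ≈ 95.2 µg/L

95.2 µg/L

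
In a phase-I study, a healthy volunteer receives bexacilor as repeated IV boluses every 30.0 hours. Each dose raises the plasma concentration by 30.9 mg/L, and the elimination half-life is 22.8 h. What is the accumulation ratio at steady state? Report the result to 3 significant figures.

k = ln 2 / 22.8 = 0.03040 h⁻¹
Fraction remaining after one interval: e^(−kτ) = e^(−0.03040 × 30.0) = 0.4017
R = 1 / (1 − 0.4017) = 1 / 0.5983 ≈ 1.67

1.67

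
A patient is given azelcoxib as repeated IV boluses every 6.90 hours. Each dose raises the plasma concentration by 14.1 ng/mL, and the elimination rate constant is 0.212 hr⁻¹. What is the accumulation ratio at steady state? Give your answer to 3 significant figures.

Fraction remaining after one interval: e^(−kτ) = e^(−0.2120 × 6.90) = 0.2316
R = 1 / (1 − 0.2316) = 1 / 0.7684 ≈ 1.30

1.30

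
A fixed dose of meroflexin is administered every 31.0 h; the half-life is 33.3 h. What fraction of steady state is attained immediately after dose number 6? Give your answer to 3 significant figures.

0.979

k = ln 2 / 33.3 = 0.02082 h⁻¹
f_n = 1 − e^(−nkτ) = 1 − e^(−6 × 0.02082 × 31.0) = 1 − e^(−3.872) = 1 − 0.02082 ≈ 0.979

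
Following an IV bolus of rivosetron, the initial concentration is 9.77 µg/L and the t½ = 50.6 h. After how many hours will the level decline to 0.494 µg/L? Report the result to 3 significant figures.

k = ln 2 / 50.6 = 0.01370 h⁻¹
C(t) = C₀ e^(−kt)  ⇒  t = ln(C₀/C) / k
t = ln(9.77/0.494) / 0.01370 = 2.985 / 0.01370 ≈ 218 hours

218 hours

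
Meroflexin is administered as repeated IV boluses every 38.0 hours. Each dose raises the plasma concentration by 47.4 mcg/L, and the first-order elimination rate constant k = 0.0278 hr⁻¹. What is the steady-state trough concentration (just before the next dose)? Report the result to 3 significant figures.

25.3 mcg/L

Fraction remaining after one interval: e^(−kτ) = e^(−0.02780 × 38.0) = 0.3477
R = 1 / (1 − 0.3477) = 1.533
Css,max = 47.4 × 1.533 = 72.67 mcg/L
Css,min = Css,max × e^(−kτ) = 72.67 × 0.3477 ≈ 25.3 mcg/L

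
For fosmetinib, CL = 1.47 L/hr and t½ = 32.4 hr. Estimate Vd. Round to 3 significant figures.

k = ln 2 / t½ = ln 2 / 32.4 = 0.02139 hr⁻¹
V = CL / k = 1.47 / 0.02139 ≈ 68.7 L

68.7 L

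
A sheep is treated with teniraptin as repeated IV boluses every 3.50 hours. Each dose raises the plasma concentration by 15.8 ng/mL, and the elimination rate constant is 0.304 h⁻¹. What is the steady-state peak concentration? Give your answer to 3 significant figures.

24.1 ng/mL

Fraction remaining after one interval: e^(−kτ) = e^(−0.3040 × 3.50) = 0.3451
R = 1 / (1 − 0.3451) = 1.527
Css,max = 15.8 × 1.527 ≈ 24.1 ng/mL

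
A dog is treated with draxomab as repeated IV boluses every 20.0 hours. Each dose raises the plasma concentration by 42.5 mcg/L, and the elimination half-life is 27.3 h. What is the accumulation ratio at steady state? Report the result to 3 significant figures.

2.51

k = ln 2 / 27.3 = 0.02539 h⁻¹
Fraction remaining after one interval: e^(−kτ) = e^(−0.02539 × 20.0) = 0.6018
R = 1 / (1 − 0.6018) = 1 / 0.3982 ≈ 2.51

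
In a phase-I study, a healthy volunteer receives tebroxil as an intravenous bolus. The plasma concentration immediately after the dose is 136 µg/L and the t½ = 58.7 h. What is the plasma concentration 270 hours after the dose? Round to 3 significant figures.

k = ln 2 / 58.7 = 0.01181 h⁻¹
C(t) = C₀ e^(−kt) = 136 × e^(−0.01181 × 270) = 136 × e^(−3.188) = 136 × 0.04124 ≈ 5.61 µg/L

5.61 µg/L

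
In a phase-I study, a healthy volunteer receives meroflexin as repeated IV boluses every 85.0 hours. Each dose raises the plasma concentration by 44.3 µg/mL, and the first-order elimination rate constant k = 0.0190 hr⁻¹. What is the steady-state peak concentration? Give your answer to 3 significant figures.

Fraction remaining after one interval: e^(−kτ) = e^(−0.01900 × 85.0) = 0.1989
R = 1 / (1 − 0.1989) = 1.248
Css,max = 44.3 × 1.248 ≈ 55.3 µg/mL

55.3 µg/mL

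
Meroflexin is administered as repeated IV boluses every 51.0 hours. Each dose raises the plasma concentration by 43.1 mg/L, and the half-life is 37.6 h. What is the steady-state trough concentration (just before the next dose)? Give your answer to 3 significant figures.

27.6 mg/L

k = ln 2 / 37.6 = 0.01843 h⁻¹
Fraction remaining after one interval: e^(−kτ) = e^(−0.01843 × 51.0) = 0.3906
R = 1 / (1 − 0.3906) = 1.641
Css,max = 43.1 × 1.641 = 70.72 mg/L
Css,min = Css,max × e^(−kτ) = 70.72 × 0.3906 ≈ 27.6 mg/L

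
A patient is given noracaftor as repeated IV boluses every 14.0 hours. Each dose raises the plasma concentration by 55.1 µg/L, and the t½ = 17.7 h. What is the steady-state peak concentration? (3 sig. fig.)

131 µg/L

k = ln 2 / 17.7 = 0.03916 h⁻¹
Fraction remaining after one interval: e^(−kτ) = e^(−0.03916 × 14.0) = 0.5780
R = 1 / (1 − 0.5780) = 2.369
Css,max = 55.1 × 2.369 ≈ 131 µg/L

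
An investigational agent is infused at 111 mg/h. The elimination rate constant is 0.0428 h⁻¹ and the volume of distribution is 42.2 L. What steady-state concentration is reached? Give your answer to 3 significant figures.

CL = k · V = 0.0428 × 42.2 = 1.806 L/h
Css = rate / CL = 111 / 1.806 ≈ 61.5 mg/L

61.5 mg/L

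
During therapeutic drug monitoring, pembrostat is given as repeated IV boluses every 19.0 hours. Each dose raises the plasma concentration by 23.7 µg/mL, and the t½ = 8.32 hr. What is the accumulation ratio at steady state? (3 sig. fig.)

1.26

k = ln 2 / 8.32 = 0.08331 hr⁻¹
Fraction remaining after one interval: e^(−kτ) = e^(−0.08331 × 19.0) = 0.2054
R = 1 / (1 − 0.2054) = 1 / 0.7946 ≈ 1.26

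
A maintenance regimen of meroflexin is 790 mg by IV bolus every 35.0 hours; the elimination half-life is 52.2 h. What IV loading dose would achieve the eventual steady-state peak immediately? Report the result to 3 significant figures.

2130 mg

k = ln 2 / 52.2 = 0.01328 h⁻¹
Accumulation ratio R = 1 / (1 − e^(−kτ)) = 1 / (1 − e^(−0.01328×35.0)) = 1 / (1 − 0.6283) = 2.690
Loading dose = maintenance dose × R = 790 × 2.690 ≈ 2130 mg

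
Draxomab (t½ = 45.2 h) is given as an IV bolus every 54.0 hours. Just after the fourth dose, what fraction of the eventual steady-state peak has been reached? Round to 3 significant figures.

k = ln 2 / 45.2 = 0.01534 h⁻¹
f_n = 1 − e^(−nkτ) = 1 − e^(−4 × 0.01534 × 54.0) = 1 − e^(−3.312) = 1 − 0.03643 ≈ 0.964

0.964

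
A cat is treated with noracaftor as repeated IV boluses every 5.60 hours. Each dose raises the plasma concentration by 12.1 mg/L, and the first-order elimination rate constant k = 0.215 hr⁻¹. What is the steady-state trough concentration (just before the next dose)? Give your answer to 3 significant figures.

Fraction remaining after one interval: e^(−kτ) = e^(−0.2150 × 5.60) = 0.3000
R = 1 / (1 − 0.3000) = 1.429
Css,max = 12.1 × 1.429 = 17.29 mg/L
Css,min = Css,max × e^(−kτ) = 17.29 × 0.3000 ≈ 5.19 mg/L

5.19 mg/L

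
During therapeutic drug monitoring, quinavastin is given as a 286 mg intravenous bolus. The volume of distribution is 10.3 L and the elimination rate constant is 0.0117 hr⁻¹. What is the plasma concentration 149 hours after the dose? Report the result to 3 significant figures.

4.86 µg/mL

C₀ = dose / V = 286 / 10.3 = 27.77 µg/mL
C(t) = C₀ e^(−kt) = 27.77 × e^(−0.01170 × 149) = 27.77 × e^(−1.743) = 27.77 × 0.1749 ≈ 4.86 µg/mL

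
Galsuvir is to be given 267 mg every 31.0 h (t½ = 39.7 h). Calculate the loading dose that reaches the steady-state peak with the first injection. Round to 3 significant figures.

k = ln 2 / 39.7 = 0.01746 h⁻¹
Accumulation ratio R = 1 / (1 − e^(−kτ)) = 1 / (1 − e^(−0.01746×31.0)) = 1 / (1 − 0.5820) = 2.392
Loading dose = maintenance dose × R = 267 × 2.392 ≈ 639 mg

639 mg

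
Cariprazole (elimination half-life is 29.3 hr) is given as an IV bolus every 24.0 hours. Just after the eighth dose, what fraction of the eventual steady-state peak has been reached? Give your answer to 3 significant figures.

k = ln 2 / 29.3 = 0.02366 hr⁻¹
f_n = 1 − e^(−nkτ) = 1 − e^(−8 × 0.02366 × 24.0) = 1 − e^(−4.542) = 1 − 0.01065 ≈ 0.989

0.989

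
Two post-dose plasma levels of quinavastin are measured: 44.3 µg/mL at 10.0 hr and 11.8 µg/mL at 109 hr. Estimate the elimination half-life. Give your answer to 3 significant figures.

k = ln(C₁/C₂) / (t₂ − t₁) = ln(44.3/11.8) / (109 − 10.0)
  = 1.323 / 99.00 = 0.01336 hr⁻¹
t½ = ln 2 / k = ln 2 / 0.01336 ≈ 51.9 hours

51.9 hours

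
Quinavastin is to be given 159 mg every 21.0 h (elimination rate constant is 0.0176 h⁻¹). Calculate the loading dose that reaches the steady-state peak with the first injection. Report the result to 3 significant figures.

Accumulation ratio R = 1 / (1 − e^(−kτ)) = 1 / (1 − e^(−0.01760×21.0)) = 1 / (1 − 0.6910) = 3.236
Loading dose = maintenance dose × R = 159 × 3.236 ≈ 515 mg

515 mg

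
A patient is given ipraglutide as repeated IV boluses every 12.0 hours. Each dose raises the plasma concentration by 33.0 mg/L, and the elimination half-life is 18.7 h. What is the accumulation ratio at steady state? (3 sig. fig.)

k = ln 2 / 18.7 = 0.03707 h⁻¹
Fraction remaining after one interval: e^(−kτ) = e^(−0.03707 × 12.0) = 0.6410
R = 1 / (1 − 0.6410) = 1 / 0.3590 ≈ 2.79

2.79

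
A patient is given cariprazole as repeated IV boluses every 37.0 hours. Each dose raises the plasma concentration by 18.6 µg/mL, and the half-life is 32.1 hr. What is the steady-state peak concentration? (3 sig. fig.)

33.8 µg/mL

k = ln 2 / 32.1 = 0.02159 hr⁻¹
Fraction remaining after one interval: e^(−kτ) = e^(−0.02159 × 37.0) = 0.4498
R = 1 / (1 − 0.4498) = 1.818
Css,max = 18.6 × 1.818 ≈ 33.8 µg/mL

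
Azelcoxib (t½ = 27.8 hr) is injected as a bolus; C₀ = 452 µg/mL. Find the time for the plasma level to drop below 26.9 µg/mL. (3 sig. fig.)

113 hours

k = ln 2 / 27.8 = 0.02493 hr⁻¹
C(t) = C₀ e^(−kt)  ⇒  t = ln(C₀/C) / k
t = ln(452/26.9) / 0.02493 = 2.822 / 0.02493 ≈ 113 hours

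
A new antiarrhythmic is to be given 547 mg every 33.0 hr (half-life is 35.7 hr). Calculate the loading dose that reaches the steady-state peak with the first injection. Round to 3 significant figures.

k = ln 2 / 35.7 = 0.01942 hr⁻¹
Accumulation ratio R = 1 / (1 − e^(−kτ)) = 1 / (1 − e^(−0.01942×33.0)) = 1 / (1 − 0.5269) = 2.114
Loading dose = maintenance dose × R = 547 × 2.114 ≈ 1160 mg

1160 mg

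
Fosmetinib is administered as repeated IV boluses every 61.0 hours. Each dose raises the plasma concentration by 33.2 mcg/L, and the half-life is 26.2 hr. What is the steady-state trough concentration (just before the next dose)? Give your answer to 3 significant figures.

k = ln 2 / 26.2 = 0.02646 hr⁻¹
Fraction remaining after one interval: e^(−kτ) = e^(−0.02646 × 61.0) = 0.1991
R = 1 / (1 − 0.1991) = 1.249
Css,max = 33.2 × 1.249 = 41.45 mcg/L
Css,min = Css,max × e^(−kτ) = 41.45 × 0.1991 ≈ 8.25 mcg/L

8.25 mcg/L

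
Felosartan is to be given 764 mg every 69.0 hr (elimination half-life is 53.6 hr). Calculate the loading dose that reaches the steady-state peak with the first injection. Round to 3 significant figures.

k = ln 2 / 53.6 = 0.01293 hr⁻¹
Accumulation ratio R = 1 / (1 − e^(−kτ)) = 1 / (1 − e^(−0.01293×69.0)) = 1 / (1 − 0.4097) = 1.694
Loading dose = maintenance dose × R = 764 × 1.694 ≈ 1290 mg

1290 mg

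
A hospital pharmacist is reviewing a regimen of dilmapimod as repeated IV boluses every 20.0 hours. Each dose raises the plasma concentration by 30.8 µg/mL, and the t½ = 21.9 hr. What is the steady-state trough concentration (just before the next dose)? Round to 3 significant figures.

34.9 µg/mL

k = ln 2 / 21.9 = 0.03165 hr⁻¹
Fraction remaining after one interval: e^(−kτ) = e^(−0.03165 × 20.0) = 0.5310
R = 1 / (1 − 0.5310) = 2.132
Css,max = 30.8 × 2.132 = 65.67 µg/mL
Css,min = Css,max × e^(−kτ) = 65.67 × 0.5310 ≈ 34.9 µg/mL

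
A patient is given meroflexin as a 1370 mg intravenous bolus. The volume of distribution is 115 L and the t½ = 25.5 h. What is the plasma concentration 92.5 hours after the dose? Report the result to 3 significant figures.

C₀ = dose / V = 1370 / 115 = 11.91 mg/L
k = ln 2 / 25.5 = 0.02718 h⁻¹
C(t) = C₀ e^(−kt) = 11.91 × e^(−0.02718 × 92.5) = 11.91 × e^(−2.514) = 11.91 × 0.08091 ≈ 0.964 mg/L

0.964 mg/L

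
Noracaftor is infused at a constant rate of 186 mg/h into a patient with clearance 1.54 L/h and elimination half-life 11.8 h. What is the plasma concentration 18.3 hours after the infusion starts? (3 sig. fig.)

79.6 mg/L

Css = rate / CL = 186 / 1.54 = 120.8 mg/L
k = ln 2 / 11.8 = 0.05874 h⁻¹
C(t) = Css (1 − e^(−kt)) = 120.8 × (1 − e^(−1.075)) = 120.8 × 0.6587 ≈ 79.6 mg/L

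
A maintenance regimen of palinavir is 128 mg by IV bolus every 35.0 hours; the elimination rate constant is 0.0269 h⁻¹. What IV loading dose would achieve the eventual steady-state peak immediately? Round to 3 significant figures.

Accumulation ratio R = 1 / (1 − e^(−kτ)) = 1 / (1 − e^(−0.02690×35.0)) = 1 / (1 − 0.3900) = 1.639
Loading dose = maintenance dose × R = 128 × 1.639 ≈ 210 mg

210 mg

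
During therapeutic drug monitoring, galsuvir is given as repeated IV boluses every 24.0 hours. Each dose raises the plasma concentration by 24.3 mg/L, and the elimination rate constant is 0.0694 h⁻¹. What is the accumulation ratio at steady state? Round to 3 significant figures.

1.23

Fraction remaining after one interval: e^(−kτ) = e^(−0.06940 × 24.0) = 0.1891
R = 1 / (1 − 0.1891) = 1 / 0.8109 ≈ 1.23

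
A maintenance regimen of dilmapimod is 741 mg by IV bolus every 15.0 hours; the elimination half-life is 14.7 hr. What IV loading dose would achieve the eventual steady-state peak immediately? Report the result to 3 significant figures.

1460 mg

k = ln 2 / 14.7 = 0.04715 hr⁻¹
Accumulation ratio R = 1 / (1 − e^(−kτ)) = 1 / (1 − e^(−0.04715×15.0)) = 1 / (1 − 0.4930) = 1.972
Loading dose = maintenance dose × R = 741 × 1.972 ≈ 1460 mg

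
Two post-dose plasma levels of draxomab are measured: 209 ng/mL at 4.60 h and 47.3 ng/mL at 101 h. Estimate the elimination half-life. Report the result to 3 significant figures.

45.0 hours

k = ln(C₁/C₂) / (t₂ − t₁) = ln(209/47.3) / (101 − 4.60)
  = 1.486 / 96.40 = 0.01541 h⁻¹
t½ = ln 2 / k = ln 2 / 0.01541 ≈ 45.0 hours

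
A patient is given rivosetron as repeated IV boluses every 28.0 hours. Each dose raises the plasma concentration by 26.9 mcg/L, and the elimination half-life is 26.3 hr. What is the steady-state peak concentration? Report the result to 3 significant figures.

k = ln 2 / 26.3 = 0.02636 hr⁻¹
Fraction remaining after one interval: e^(−kτ) = e^(−0.02636 × 28.0) = 0.4781
R = 1 / (1 − 0.4781) = 1.916
Css,max = 26.9 × 1.916 ≈ 51.5 mcg/L

51.5 mcg/L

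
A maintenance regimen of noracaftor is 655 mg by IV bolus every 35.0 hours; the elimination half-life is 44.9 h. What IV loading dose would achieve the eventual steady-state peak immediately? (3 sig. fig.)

1570 mg

k = ln 2 / 44.9 = 0.01544 h⁻¹
Accumulation ratio R = 1 / (1 − e^(−kτ)) = 1 / (1 − e^(−0.01544×35.0)) = 1 / (1 − 0.5826) = 2.396
Loading dose = maintenance dose × R = 655 × 2.396 ≈ 1570 mg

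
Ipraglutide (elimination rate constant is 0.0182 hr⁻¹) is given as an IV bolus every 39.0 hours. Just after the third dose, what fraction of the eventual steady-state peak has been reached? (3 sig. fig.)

0.881

f_n = 1 − e^(−nkτ) = 1 − e^(−3 × 0.01820 × 39.0) = 1 − e^(−2.129) = 1 − 0.1189 ≈ 0.881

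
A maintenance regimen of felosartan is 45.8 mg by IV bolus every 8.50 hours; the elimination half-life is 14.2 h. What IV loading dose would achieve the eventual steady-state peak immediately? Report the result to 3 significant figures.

135 mg

k = ln 2 / 14.2 = 0.04881 h⁻¹
Accumulation ratio R = 1 / (1 − e^(−kτ)) = 1 / (1 − e^(−0.04881×8.50)) = 1 / (1 − 0.6604) = 2.945
Loading dose = maintenance dose × R = 45.8 × 2.945 ≈ 135 mg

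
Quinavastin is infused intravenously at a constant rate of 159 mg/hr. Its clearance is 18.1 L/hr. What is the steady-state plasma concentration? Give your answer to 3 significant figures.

Css = infusion rate / CL = 159 / 18.1 ≈ 8.78 µg/mL

8.78 µg/mL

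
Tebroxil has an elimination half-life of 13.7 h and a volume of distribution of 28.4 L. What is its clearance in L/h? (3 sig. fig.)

1.44 L/h

k = ln 2 / t½ = ln 2 / 13.7 = 0.05059 h⁻¹
CL = k · V = 0.05059 × 28.4 ≈ 1.44 L/h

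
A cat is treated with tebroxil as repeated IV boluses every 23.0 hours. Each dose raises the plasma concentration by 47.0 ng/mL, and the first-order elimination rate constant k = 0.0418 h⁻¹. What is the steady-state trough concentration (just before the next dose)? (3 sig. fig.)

Fraction remaining after one interval: e^(−kτ) = e^(−0.04180 × 23.0) = 0.3824
R = 1 / (1 − 0.3824) = 1.619
Css,max = 47.0 × 1.619 = 76.10 ng/mL
Css,min = Css,max × e^(−kτ) = 76.10 × 0.3824 ≈ 29.1 ng/mL

29.1 ng/mL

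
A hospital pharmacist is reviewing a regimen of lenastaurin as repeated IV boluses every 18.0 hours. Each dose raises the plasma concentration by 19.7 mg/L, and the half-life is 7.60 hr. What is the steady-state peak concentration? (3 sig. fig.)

24.4 mg/L

k = ln 2 / 7.60 = 0.09120 hr⁻¹
Fraction remaining after one interval: e^(−kτ) = e^(−0.09120 × 18.0) = 0.1937
R = 1 / (1 − 0.1937) = 1.240
Css,max = 19.7 × 1.240 ≈ 24.4 mg/L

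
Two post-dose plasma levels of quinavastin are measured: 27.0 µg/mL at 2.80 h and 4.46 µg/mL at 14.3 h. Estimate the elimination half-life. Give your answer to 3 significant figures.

k = ln(C₁/C₂) / (t₂ − t₁) = ln(27.0/4.46) / (14.3 − 2.80)
  = 1.801 / 11.50 = 0.1566 h⁻¹
t½ = ln 2 / k = ln 2 / 0.1566 ≈ 4.43 hours

4.43 hours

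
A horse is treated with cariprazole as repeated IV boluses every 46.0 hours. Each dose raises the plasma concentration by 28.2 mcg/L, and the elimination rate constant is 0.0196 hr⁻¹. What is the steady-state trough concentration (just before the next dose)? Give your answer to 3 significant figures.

Fraction remaining after one interval: e^(−kτ) = e^(−0.01960 × 46.0) = 0.4059
R = 1 / (1 − 0.4059) = 1.683
Css,max = 28.2 × 1.683 = 47.47 mcg/L
Css,min = Css,max × e^(−kτ) = 47.47 × 0.4059 ≈ 19.3 mcg/L

19.3 mcg/L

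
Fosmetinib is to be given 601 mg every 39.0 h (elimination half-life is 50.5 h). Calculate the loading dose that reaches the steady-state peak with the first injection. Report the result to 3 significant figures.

1450 mg

k = ln 2 / 50.5 = 0.01373 h⁻¹
Accumulation ratio R = 1 / (1 − e^(−kτ)) = 1 / (1 − e^(−0.01373×39.0)) = 1 / (1 − 0.5855) = 2.413
Loading dose = maintenance dose × R = 601 × 2.413 ≈ 1450 mg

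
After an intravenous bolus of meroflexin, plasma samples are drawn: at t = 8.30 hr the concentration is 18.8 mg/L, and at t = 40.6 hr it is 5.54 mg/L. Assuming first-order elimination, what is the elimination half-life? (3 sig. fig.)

k = ln(C₁/C₂) / (t₂ − t₁) = ln(18.8/5.54) / (40.6 − 8.30)
  = 1.222 / 32.30 = 0.03783 hr⁻¹
t½ = ln 2 / k = ln 2 / 0.03783 ≈ 18.3 hours

18.3 hours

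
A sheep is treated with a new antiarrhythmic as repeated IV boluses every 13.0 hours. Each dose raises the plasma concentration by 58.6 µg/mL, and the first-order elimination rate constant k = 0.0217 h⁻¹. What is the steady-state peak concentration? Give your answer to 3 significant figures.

Fraction remaining after one interval: e^(−kτ) = e^(−0.02170 × 13.0) = 0.7542
R = 1 / (1 − 0.7542) = 4.068
Css,max = 58.6 × 4.068 ≈ 238 µg/mL

238 µg/mL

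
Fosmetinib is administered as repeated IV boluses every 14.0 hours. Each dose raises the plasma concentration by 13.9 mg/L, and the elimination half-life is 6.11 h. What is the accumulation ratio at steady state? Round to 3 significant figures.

k = ln 2 / 6.11 = 0.1134 h⁻¹
Fraction remaining after one interval: e^(−kτ) = e^(−0.1134 × 14.0) = 0.2043
R = 1 / (1 − 0.2043) = 1 / 0.7957 ≈ 1.26

1.26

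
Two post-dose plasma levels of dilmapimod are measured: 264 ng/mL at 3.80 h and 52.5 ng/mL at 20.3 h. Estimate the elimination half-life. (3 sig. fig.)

k = ln(C₁/C₂) / (t₂ − t₁) = ln(264/52.5) / (20.3 − 3.80)
  = 1.615 / 16.50 = 0.09789 h⁻¹
t½ = ln 2 / k = ln 2 / 0.09789 ≈ 7.08 hours

7.08 hours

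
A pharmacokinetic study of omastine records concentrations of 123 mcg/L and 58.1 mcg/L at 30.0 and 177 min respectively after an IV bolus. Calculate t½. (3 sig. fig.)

136 minutes

k = ln(C₁/C₂) / (t₂ − t₁) = ln(123/58.1) / (177 − 30.0)
  = 0.7500 / 147.0 = 0.005102 min⁻¹
t½ = ln 2 / k = ln 2 / 0.005102 ≈ 136 minutes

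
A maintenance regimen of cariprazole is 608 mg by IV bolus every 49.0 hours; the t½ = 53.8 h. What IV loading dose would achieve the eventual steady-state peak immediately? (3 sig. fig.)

1300 mg

k = ln 2 / 53.8 = 0.01288 h⁻¹
Accumulation ratio R = 1 / (1 − e^(−kτ)) = 1 / (1 − e^(−0.01288×49.0)) = 1 / (1 − 0.5319) = 2.136
Loading dose = maintenance dose × R = 608 × 2.136 ≈ 1300 mg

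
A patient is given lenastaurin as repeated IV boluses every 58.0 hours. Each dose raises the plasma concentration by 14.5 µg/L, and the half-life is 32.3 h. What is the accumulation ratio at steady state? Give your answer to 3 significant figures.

k = ln 2 / 32.3 = 0.02146 h⁻¹
Fraction remaining after one interval: e^(−kτ) = e^(−0.02146 × 58.0) = 0.2880
R = 1 / (1 − 0.2880) = 1 / 0.7120 ≈ 1.40

1.40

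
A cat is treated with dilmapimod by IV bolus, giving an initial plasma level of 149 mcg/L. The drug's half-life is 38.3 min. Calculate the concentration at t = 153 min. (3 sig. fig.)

k = ln 2 / 38.3 = 0.01810 min⁻¹
153 min is 3.995 half-lives, so C = 149 × (1/2)^3.995 = 149 × 0.06273 ≈ 9.35 mcg/L

9.35 mcg/L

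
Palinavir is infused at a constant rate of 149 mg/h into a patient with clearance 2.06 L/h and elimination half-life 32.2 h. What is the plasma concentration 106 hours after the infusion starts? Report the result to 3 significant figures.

64.9 µg/mL

Css = rate / CL = 149 / 2.06 = 72.33 µg/mL
k = ln 2 / 32.2 = 0.02153 h⁻¹
C(t) = Css (1 − e^(−kt)) = 72.33 × (1 − e^(−2.282)) = 72.33 × 0.8979 ≈ 64.9 µg/mL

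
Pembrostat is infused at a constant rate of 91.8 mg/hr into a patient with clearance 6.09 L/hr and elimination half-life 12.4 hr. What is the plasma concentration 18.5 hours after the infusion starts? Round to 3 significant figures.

9.71 µg/mL

Css = rate / CL = 91.8 / 6.09 = 15.07 µg/mL
k = ln 2 / 12.4 = 0.05590 hr⁻¹
C(t) = Css (1 − e^(−kt)) = 15.07 × (1 − e^(−1.034)) = 15.07 × 0.6445 ≈ 9.71 µg/mL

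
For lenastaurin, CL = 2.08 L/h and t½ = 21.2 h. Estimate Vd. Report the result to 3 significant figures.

63.6 L

k = ln 2 / t½ = ln 2 / 21.2 = 0.03270 h⁻¹
V = CL / k = 2.08 / 0.03270 ≈ 63.6 L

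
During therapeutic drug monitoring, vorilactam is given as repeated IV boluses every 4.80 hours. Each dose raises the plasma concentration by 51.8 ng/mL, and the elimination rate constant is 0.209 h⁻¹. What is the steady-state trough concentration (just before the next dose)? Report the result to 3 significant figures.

30.0 ng/mL

Fraction remaining after one interval: e^(−kτ) = e^(−0.2090 × 4.80) = 0.3667
R = 1 / (1 − 0.3667) = 1.579
Css,max = 51.8 × 1.579 = 81.79 ng/mL
Css,min = Css,max × e^(−kτ) = 81.79 × 0.3667 ≈ 30.0 ng/mL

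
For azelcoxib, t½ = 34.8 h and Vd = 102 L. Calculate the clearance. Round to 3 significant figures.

2.03 L/h

k = ln 2 / t½ = ln 2 / 34.8 = 0.01992 h⁻¹
CL = k · V = 0.01992 × 102 ≈ 2.03 L/h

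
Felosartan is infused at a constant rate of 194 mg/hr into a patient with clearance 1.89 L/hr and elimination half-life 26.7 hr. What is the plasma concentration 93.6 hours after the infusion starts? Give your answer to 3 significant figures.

Css = rate / CL = 194 / 1.89 = 102.6 µg/mL
k = ln 2 / 26.7 = 0.02596 hr⁻¹
C(t) = Css (1 − e^(−kt)) = 102.6 × (1 − e^(−2.430)) = 102.6 × 0.9120 ≈ 93.6 µg/mL

93.6 µg/mL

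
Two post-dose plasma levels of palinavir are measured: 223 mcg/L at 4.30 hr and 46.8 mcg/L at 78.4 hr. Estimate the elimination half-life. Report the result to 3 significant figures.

32.9 hours

k = ln(C₁/C₂) / (t₂ − t₁) = ln(223/46.8) / (78.4 − 4.30)
  = 1.561 / 74.10 = 0.02107 hr⁻¹
t½ = ln 2 / k = ln 2 / 0.02107 ≈ 32.9 hours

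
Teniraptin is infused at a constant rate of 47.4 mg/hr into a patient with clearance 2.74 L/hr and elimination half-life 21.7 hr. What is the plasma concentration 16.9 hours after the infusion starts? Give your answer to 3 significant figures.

7.22 µg/mL

Css = rate / CL = 47.4 / 2.74 = 17.30 µg/mL
k = ln 2 / 21.7 = 0.03194 hr⁻¹
C(t) = Css (1 − e^(−kt)) = 17.30 × (1 − e^(−0.5398)) = 17.30 × 0.4171 ≈ 7.22 µg/mL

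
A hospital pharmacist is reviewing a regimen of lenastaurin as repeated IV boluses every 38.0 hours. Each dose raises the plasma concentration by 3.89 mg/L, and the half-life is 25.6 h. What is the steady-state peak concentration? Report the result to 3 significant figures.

k = ln 2 / 25.6 = 0.02708 h⁻¹
Fraction remaining after one interval: e^(−kτ) = e^(−0.02708 × 38.0) = 0.3574
R = 1 / (1 − 0.3574) = 1.556
Css,max = 3.89 × 1.556 ≈ 6.05 mg/L

6.05 mg/L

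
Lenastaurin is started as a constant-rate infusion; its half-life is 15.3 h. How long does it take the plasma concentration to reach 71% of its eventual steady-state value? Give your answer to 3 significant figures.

k = ln 2 / 15.3 = 0.04530 h⁻¹
f = 1 − e^(−kt)  ⇒  t = −ln(1 − f) / k
t = −ln(1 − 0.71) / 0.04530 = 1.238 / 0.04530 ≈ 27.3 hours

27.3 hours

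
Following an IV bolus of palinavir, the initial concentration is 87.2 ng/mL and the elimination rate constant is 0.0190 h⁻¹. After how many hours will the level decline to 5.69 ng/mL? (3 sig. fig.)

C(t) = C₀ e^(−kt)  ⇒  t = ln(C₀/C) / k
t = ln(87.2/5.69) / 0.01900 = 2.729 / 0.01900 ≈ 144 hours

144 hours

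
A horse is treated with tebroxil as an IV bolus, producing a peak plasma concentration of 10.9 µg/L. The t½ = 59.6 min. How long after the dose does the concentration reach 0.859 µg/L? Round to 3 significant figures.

k = ln 2 / 59.6 = 0.01163 min⁻¹
C(t) = C₀ e^(−kt)  ⇒  t = ln(C₀/C) / k
t = ln(10.9/0.859) / 0.01163 = 2.541 / 0.01163 ≈ 218 minutes

218 minutes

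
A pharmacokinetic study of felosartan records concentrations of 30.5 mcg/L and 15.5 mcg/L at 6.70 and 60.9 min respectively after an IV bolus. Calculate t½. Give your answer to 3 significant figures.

k = ln(C₁/C₂) / (t₂ − t₁) = ln(30.5/15.5) / (60.9 − 6.70)
  = 0.6769 / 54.20 = 0.01249 min⁻¹
t½ = ln 2 / k = ln 2 / 0.01249 ≈ 55.5 minutes

55.5 minutes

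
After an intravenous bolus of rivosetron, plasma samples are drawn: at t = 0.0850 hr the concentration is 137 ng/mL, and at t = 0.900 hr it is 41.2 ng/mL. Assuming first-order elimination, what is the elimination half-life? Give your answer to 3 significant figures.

k = ln(C₁/C₂) / (t₂ − t₁) = ln(137/41.2) / (0.900 − 0.0850)
  = 1.202 / 0.8150 = 1.474 hr⁻¹
t½ = ln 2 / k = ln 2 / 1.474 ≈ 0.470 hours

0.470 hours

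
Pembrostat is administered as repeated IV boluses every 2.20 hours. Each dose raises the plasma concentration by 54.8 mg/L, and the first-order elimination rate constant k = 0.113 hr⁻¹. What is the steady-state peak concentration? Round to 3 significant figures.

Fraction remaining after one interval: e^(−kτ) = e^(−0.1130 × 2.20) = 0.7799
R = 1 / (1 − 0.7799) = 4.543
Css,max = 54.8 × 4.543 ≈ 249 mg/L

249 mg/L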